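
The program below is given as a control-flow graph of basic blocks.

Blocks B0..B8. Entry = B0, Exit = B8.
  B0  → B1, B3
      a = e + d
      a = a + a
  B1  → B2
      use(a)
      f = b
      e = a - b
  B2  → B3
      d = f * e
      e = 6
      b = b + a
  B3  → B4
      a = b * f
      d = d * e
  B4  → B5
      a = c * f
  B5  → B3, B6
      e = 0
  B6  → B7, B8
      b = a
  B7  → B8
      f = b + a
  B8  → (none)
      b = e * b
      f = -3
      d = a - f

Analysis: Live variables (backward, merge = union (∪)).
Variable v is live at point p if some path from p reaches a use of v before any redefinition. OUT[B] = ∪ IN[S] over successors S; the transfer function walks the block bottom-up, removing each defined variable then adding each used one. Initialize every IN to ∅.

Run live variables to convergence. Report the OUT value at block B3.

Per-block solution:
  B0:  IN={b, c, d, e, f}  OUT={a, b, c, d, e, f}
  B1:  IN={a, b, c}  OUT={a, b, c, e, f}
  B2:  IN={a, b, c, e, f}  OUT={b, c, d, e, f}
  B3:  IN={b, c, d, e, f}  OUT={b, c, d, f}
  B4:  IN={b, c, d, f}  OUT={a, b, c, d, f}
  B5:  IN={a, b, c, d, f}  OUT={a, b, c, d, e, f}
  B6:  IN={a, e}  OUT={a, b, e}
  B7:  IN={a, b, e}  OUT={a, b, e}
  B8:  IN={a, b, e}  OUT={}

Merge at B3: OUT[B3] = IN[B4] = {b, c, d, f}

Answer: {b, c, d, f}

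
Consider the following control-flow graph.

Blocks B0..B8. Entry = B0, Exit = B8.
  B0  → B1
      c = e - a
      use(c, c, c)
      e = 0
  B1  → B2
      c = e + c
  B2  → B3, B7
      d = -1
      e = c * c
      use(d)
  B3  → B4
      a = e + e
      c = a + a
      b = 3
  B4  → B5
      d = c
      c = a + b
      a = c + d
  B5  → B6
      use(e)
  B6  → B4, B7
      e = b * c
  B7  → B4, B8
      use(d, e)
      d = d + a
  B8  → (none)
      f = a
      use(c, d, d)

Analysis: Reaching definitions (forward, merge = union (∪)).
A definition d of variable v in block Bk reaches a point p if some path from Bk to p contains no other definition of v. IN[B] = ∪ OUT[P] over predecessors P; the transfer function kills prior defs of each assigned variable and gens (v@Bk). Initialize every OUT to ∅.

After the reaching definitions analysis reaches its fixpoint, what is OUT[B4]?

Answer: {a@B4, b@B3, c@B4, d@B4, e@B2, e@B6}

Derivation:
Converged values:
  B0:  IN={}  OUT={c@B0, e@B0}
  B1:  IN={c@B0, e@B0}  OUT={c@B1, e@B0}
  B2:  IN={c@B1, e@B0}  OUT={c@B1, d@B2, e@B2}
  B3:  IN={c@B1, d@B2, e@B2}  OUT={a@B3, b@B3, c@B3, d@B2, e@B2}
  B4:  IN={a@B3, a@B4, b@B3, c@B1, c@B3, c@B4, d@B2, d@B4, d@B7, e@B2, e@B6}  OUT={a@B4, b@B3, c@B4, d@B4, e@B2, e@B6}
  B5:  IN={a@B4, b@B3, c@B4, d@B4, e@B2, e@B6}  OUT={a@B4, b@B3, c@B4, d@B4, e@B2, e@B6}
  B6:  IN={a@B4, b@B3, c@B4, d@B4, e@B2, e@B6}  OUT={a@B4, b@B3, c@B4, d@B4, e@B6}
  B7:  IN={a@B4, b@B3, c@B1, c@B4, d@B2, d@B4, e@B2, e@B6}  OUT={a@B4, b@B3, c@B1, c@B4, d@B7, e@B2, e@B6}
  B8:  IN={a@B4, b@B3, c@B1, c@B4, d@B7, e@B2, e@B6}  OUT={a@B4, b@B3, c@B1, c@B4, d@B7, e@B2, e@B6, f@B8}

Merge at B4: IN[B4] = OUT[B3] ⊔ OUT[B6] ⊔ OUT[B7] = {a@B3, a@B4, b@B3, c@B1, c@B3, c@B4, d@B2, d@B4, d@B7, e@B2, e@B6}
Applying B4's transfer function to that IN value gives OUT[B4] (row B4 above).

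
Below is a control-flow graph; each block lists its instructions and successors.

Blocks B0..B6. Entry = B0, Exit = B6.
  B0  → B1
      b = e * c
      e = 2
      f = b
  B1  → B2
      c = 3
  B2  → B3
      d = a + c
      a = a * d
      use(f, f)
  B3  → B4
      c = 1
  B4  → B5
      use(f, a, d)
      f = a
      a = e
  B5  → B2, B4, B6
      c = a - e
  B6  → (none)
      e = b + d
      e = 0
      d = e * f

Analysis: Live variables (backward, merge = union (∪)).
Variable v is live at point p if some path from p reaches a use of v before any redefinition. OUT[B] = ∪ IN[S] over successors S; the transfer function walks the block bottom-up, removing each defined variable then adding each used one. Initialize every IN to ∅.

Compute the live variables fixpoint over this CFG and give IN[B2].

Per-block solution:
  B0:   IN={a, c, e}   OUT={a, b, e, f}
  B1:   IN={a, b, e, f}   OUT={a, b, c, e, f}
  B2:   IN={a, b, c, e, f}   OUT={a, b, d, e, f}
  B3:   IN={a, b, d, e, f}   OUT={a, b, d, e, f}
  B4:   IN={a, b, d, e, f}   OUT={a, b, d, e, f}
  B5:   IN={a, b, d, e, f}   OUT={a, b, c, d, e, f}
  B6:   IN={b, d, f}   OUT={}

Merge at B2: OUT[B2] = IN[B3] = {a, b, d, e, f}
Applying B2's transfer function to that OUT value gives IN[B2] (row B2 above).

Answer: {a, b, c, e, f}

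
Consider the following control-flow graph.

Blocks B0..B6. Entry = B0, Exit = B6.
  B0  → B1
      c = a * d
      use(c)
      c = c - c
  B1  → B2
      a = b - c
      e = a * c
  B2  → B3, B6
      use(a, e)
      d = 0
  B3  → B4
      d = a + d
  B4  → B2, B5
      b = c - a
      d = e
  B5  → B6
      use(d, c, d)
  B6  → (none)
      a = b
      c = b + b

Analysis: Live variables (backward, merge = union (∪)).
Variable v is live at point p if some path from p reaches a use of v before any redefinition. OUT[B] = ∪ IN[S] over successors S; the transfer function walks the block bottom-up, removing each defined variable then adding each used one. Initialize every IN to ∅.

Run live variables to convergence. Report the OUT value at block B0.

Answer: {b, c}

Derivation:
Converged values:
  B0: | IN={a, b, d} | OUT={b, c}
  B1: | IN={b, c} | OUT={a, b, c, e}
  B2: | IN={a, b, c, e} | OUT={a, b, c, d, e}
  B3: | IN={a, c, d, e} | OUT={a, c, e}
  B4: | IN={a, c, e} | OUT={a, b, c, d, e}
  B5: | IN={b, c, d} | OUT={b}
  B6: | IN={b} | OUT={}

Merge at B0: OUT[B0] = IN[B1] = {b, c}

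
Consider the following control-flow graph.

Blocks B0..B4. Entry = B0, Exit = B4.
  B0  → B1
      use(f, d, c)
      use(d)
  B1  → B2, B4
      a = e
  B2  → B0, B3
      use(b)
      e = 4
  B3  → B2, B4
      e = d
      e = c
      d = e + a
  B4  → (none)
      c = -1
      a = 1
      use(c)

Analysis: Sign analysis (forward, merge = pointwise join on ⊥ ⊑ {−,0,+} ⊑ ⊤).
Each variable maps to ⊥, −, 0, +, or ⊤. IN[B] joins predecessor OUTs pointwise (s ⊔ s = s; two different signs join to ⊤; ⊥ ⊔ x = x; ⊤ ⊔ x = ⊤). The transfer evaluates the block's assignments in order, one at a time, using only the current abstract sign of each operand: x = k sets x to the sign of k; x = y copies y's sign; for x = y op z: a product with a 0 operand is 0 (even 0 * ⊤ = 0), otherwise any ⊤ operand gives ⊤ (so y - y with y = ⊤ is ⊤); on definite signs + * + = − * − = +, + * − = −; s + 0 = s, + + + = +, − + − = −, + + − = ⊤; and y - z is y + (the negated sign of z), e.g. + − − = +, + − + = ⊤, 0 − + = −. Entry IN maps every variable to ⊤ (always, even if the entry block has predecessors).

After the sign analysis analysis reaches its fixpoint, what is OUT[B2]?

Answer: {a: ⊤, b: ⊤, c: ⊤, d: ⊤, e: +, f: ⊤}

Derivation:
Per-block solution:
  B0: | IN=(all ⊤) | OUT=(all ⊤)
  B1: | IN=(all ⊤) | OUT=(all ⊤)
  B2: | IN=(all ⊤) | OUT={e:+; rest ⊤}
  B3: | IN={e:+; rest ⊤} | OUT=(all ⊤)
  B4: | IN=(all ⊤) | OUT={a:+, c:-; rest ⊤}

Merge at B2: IN[B2] = OUT[B1] ⊔ OUT[B3] = {a: ⊤, b: ⊤, c: ⊤, d: ⊤, e: ⊤, f: ⊤}
Applying B2's transfer function to that IN value gives OUT[B2] (row B2 above).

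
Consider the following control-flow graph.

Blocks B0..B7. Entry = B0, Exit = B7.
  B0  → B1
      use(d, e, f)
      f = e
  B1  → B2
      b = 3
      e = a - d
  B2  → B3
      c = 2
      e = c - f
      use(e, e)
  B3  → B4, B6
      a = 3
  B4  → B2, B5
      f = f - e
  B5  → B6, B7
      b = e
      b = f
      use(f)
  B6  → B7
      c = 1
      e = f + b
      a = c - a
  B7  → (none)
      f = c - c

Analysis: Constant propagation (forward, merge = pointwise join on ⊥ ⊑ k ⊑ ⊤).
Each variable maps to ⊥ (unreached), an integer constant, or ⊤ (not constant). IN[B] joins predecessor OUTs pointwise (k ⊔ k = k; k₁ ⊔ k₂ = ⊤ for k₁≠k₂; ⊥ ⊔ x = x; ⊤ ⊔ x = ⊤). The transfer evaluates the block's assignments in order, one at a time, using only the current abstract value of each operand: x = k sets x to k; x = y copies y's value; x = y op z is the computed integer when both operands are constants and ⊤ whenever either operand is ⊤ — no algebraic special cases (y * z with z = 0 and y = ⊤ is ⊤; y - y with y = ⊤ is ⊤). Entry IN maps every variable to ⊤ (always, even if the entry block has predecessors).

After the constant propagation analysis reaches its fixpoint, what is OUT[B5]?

Answer: {a: 3, b: ⊤, c: 2, d: ⊤, e: ⊤, f: ⊤}

Derivation:
Per-block solution:
  B0: | IN=(all ⊤) | OUT=(all ⊤)
  B1: | IN=(all ⊤) | OUT={b:3; rest ⊤}
  B2: | IN={b:3; rest ⊤} | OUT={b:3, c:2; rest ⊤}
  B3: | IN={b:3, c:2; rest ⊤} | OUT={a:3, b:3, c:2; rest ⊤}
  B4: | IN={a:3, b:3, c:2; rest ⊤} | OUT={a:3, b:3, c:2; rest ⊤}
  B5: | IN={a:3, b:3, c:2; rest ⊤} | OUT={a:3, c:2; rest ⊤}
  B6: | IN={a:3, c:2; rest ⊤} | OUT={a:-2, c:1; rest ⊤}
  B7: | IN=(all ⊤) | OUT=(all ⊤)

Merge at B5: IN[B5] = OUT[B4] = {a: 3, b: 3, c: 2, d: ⊤, e: ⊤, f: ⊤}
Applying B5's transfer function to that IN value gives OUT[B5] (row B5 above).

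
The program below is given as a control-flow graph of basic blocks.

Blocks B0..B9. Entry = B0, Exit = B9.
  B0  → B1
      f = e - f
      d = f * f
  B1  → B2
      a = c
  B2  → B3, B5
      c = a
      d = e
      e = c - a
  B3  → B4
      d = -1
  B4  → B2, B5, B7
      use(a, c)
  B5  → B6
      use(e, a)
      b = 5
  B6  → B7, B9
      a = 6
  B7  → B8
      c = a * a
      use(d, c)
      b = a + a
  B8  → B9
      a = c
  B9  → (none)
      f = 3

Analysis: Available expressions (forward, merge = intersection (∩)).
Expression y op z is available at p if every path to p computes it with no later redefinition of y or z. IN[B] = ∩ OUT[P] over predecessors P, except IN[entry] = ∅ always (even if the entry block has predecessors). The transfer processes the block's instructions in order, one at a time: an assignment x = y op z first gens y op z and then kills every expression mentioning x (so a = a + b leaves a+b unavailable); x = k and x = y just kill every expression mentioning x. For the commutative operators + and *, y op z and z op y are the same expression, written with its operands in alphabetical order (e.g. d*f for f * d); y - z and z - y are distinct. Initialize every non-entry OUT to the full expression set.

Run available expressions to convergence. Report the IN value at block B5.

Answer: {c-a, f*f}

Trace:
Per-block solution:
  B0: | IN={} | OUT={f*f}
  B1: | IN={f*f} | OUT={f*f}
  B2: | IN={f*f} | OUT={c-a, f*f}
  B3: | IN={c-a, f*f} | OUT={c-a, f*f}
  B4: | IN={c-a, f*f} | OUT={c-a, f*f}
  B5: | IN={c-a, f*f} | OUT={c-a, f*f}
  B6: | IN={c-a, f*f} | OUT={f*f}
  B7: | IN={f*f} | OUT={a*a, a+a, f*f}
  B8: | IN={a*a, a+a, f*f} | OUT={f*f}
  B9: | IN={f*f} | OUT={}

Merge at B5: IN[B5] = OUT[B2] ∩ OUT[B4] = {c-a, f*f}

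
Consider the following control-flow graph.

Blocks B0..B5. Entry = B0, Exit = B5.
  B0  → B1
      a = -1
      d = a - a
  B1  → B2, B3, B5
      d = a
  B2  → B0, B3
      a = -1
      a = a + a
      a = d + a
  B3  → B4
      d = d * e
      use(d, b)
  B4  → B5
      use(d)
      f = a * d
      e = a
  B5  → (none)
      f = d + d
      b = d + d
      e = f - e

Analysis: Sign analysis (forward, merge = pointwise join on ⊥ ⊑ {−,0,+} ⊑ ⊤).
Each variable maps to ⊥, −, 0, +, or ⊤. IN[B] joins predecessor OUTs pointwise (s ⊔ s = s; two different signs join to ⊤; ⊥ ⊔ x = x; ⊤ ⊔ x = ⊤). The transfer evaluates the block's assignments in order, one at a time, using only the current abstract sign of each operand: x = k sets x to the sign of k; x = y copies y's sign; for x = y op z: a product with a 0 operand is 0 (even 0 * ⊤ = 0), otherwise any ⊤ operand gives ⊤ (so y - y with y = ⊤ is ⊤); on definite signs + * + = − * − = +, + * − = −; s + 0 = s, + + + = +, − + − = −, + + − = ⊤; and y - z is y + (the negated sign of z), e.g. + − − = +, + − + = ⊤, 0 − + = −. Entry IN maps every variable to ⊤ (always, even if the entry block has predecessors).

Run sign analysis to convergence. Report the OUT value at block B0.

Converged values:
  B0: | IN=(all ⊤) | OUT={a:-; rest ⊤}
  B1: | IN={a:-; rest ⊤} | OUT={a:-, d:-; rest ⊤}
  B2: | IN={a:-, d:-; rest ⊤} | OUT={a:-, d:-; rest ⊤}
  B3: | IN={a:-, d:-; rest ⊤} | OUT={a:-; rest ⊤}
  B4: | IN={a:-; rest ⊤} | OUT={a:-, e:-; rest ⊤}
  B5: | IN={a:-; rest ⊤} | OUT={a:-; rest ⊤}

Merge at B0 (entry node, so the boundary value (all ⊤) is joined with the incoming edge(s)): IN[B0] = (all ⊤) ⊔ OUT[B2] = {a: ⊤, b: ⊤, c: ⊤, d: ⊤, e: ⊤, f: ⊤}
Applying B0's transfer function to that IN value gives OUT[B0] (row B0 above).

Answer: {a: -, b: ⊤, c: ⊤, d: ⊤, e: ⊤, f: ⊤}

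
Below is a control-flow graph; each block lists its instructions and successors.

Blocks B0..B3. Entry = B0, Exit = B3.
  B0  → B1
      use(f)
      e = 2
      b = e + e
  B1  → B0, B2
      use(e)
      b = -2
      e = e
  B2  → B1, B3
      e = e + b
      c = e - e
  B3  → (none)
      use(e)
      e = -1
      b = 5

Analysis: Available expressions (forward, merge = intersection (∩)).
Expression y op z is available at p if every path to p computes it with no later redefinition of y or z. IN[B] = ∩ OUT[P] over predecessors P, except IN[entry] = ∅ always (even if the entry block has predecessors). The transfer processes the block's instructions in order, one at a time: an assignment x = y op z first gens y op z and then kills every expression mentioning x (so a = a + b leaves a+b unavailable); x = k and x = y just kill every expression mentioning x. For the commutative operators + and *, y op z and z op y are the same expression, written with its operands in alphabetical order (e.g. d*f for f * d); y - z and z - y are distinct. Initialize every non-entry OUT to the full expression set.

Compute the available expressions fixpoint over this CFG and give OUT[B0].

Answer: {e+e}

Working:
Converged values:
  B0:   IN={}   OUT={e+e}
  B1:   IN={}   OUT={}
  B2:   IN={}   OUT={e-e}
  B3:   IN={e-e}   OUT={}

Merge at B0 (entry node, so the boundary value {} is joined with the incoming edge(s)): IN[B0] = {} ∩ OUT[B1] = {}
Applying B0's transfer function to that IN value gives OUT[B0] (row B0 above).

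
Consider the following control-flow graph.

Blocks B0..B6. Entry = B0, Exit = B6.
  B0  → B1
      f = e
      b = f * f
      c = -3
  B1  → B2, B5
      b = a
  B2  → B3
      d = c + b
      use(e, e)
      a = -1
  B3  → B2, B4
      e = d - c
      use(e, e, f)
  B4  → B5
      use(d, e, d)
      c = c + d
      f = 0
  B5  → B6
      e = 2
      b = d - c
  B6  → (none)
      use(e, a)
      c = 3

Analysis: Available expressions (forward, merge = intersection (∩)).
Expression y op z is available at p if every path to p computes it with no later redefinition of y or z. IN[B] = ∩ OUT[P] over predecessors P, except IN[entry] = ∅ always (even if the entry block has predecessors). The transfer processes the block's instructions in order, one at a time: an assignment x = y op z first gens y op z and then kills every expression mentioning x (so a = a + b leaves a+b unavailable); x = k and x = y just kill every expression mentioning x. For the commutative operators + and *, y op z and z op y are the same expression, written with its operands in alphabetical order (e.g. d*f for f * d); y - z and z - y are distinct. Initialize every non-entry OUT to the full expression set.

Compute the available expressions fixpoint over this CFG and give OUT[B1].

Answer: {f*f}

Trace:
Per-block solution:
  B0: | IN={} | OUT={f*f}
  B1: | IN={f*f} | OUT={f*f}
  B2: | IN={f*f} | OUT={b+c, f*f}
  B3: | IN={b+c, f*f} | OUT={b+c, d-c, f*f}
  B4: | IN={b+c, d-c, f*f} | OUT={}
  B5: | IN={} | OUT={d-c}
  B6: | IN={d-c} | OUT={}

Merge at B1: IN[B1] = OUT[B0] = {f*f}
Applying B1's transfer function to that IN value gives OUT[B1] (row B1 above).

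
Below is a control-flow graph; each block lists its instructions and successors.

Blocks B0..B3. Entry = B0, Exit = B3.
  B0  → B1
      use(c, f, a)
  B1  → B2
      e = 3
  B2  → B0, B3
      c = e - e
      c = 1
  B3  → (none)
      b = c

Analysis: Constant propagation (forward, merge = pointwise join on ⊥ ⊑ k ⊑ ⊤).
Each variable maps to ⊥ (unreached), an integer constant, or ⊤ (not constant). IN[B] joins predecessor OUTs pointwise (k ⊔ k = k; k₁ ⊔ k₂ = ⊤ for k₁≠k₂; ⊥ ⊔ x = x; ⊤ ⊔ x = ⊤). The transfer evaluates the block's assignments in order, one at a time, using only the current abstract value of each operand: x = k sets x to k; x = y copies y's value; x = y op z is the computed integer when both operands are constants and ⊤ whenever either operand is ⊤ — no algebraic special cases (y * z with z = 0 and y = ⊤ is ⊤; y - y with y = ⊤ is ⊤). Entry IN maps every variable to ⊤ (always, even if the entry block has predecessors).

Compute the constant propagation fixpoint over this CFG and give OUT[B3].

Answer: {a: ⊤, b: 1, c: 1, d: ⊤, e: 3, f: ⊤}

Derivation:
Per-block solution:
  B0: | IN=(all ⊤) | OUT=(all ⊤)
  B1: | IN=(all ⊤) | OUT={e:3; rest ⊤}
  B2: | IN={e:3; rest ⊤} | OUT={c:1, e:3; rest ⊤}
  B3: | IN={c:1, e:3; rest ⊤} | OUT={b:1, c:1, e:3; rest ⊤}

Merge at B3: IN[B3] = OUT[B2] = {a: ⊤, b: ⊤, c: 1, d: ⊤, e: 3, f: ⊤}
Applying B3's transfer function to that IN value gives OUT[B3] (row B3 above).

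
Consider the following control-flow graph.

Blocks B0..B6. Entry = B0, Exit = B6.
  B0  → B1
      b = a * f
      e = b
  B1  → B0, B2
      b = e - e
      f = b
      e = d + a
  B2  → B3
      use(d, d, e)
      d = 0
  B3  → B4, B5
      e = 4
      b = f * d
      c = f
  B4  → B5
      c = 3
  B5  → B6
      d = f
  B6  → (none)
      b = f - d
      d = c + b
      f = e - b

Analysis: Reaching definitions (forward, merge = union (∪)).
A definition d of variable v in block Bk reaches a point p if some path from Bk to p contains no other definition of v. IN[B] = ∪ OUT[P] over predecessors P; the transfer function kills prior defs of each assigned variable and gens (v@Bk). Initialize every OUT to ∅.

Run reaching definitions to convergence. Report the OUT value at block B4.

Answer: {b@B3, c@B4, d@B2, e@B3, f@B1}

Derivation:
Fixpoint table:
  B0:   IN={b@B1, e@B1, f@B1}   OUT={b@B0, e@B0, f@B1}
  B1:   IN={b@B0, e@B0, f@B1}   OUT={b@B1, e@B1, f@B1}
  B2:   IN={b@B1, e@B1, f@B1}   OUT={b@B1, d@B2, e@B1, f@B1}
  B3:   IN={b@B1, d@B2, e@B1, f@B1}   OUT={b@B3, c@B3, d@B2, e@B3, f@B1}
  B4:   IN={b@B3, c@B3, d@B2, e@B3, f@B1}   OUT={b@B3, c@B4, d@B2, e@B3, f@B1}
  B5:   IN={b@B3, c@B3, c@B4, d@B2, e@B3, f@B1}   OUT={b@B3, c@B3, c@B4, d@B5, e@B3, f@B1}
  B6:   IN={b@B3, c@B3, c@B4, d@B5, e@B3, f@B1}   OUT={b@B6, c@B3, c@B4, d@B6, e@B3, f@B6}

Merge at B4: IN[B4] = OUT[B3] = {b@B3, c@B3, d@B2, e@B3, f@B1}
Applying B4's transfer function to that IN value gives OUT[B4] (row B4 above).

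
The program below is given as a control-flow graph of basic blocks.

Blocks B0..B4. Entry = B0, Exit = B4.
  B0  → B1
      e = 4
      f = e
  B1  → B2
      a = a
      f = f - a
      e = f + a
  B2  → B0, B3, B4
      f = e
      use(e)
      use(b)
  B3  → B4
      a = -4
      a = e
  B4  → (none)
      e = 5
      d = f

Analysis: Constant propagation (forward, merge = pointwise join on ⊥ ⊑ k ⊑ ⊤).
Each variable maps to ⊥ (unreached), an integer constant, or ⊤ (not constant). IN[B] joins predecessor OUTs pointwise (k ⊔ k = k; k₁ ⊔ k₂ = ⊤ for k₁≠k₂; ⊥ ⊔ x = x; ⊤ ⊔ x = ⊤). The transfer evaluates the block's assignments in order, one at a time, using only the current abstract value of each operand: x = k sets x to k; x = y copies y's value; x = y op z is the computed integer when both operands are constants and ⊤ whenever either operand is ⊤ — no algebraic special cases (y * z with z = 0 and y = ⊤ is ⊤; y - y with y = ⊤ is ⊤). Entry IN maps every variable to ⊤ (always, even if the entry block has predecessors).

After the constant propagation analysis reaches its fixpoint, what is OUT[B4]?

Answer: {a: ⊤, b: ⊤, c: ⊤, d: ⊤, e: 5, f: ⊤}

Working:
Per-block solution:
  B0: | IN=(all ⊤) | OUT={e:4, f:4; rest ⊤}
  B1: | IN={e:4, f:4; rest ⊤} | OUT=(all ⊤)
  B2: | IN=(all ⊤) | OUT=(all ⊤)
  B3: | IN=(all ⊤) | OUT=(all ⊤)
  B4: | IN=(all ⊤) | OUT={e:5; rest ⊤}

Merge at B4: IN[B4] = OUT[B2] ⊔ OUT[B3] = {a: ⊤, b: ⊤, c: ⊤, d: ⊤, e: ⊤, f: ⊤}
Applying B4's transfer function to that IN value gives OUT[B4] (row B4 above).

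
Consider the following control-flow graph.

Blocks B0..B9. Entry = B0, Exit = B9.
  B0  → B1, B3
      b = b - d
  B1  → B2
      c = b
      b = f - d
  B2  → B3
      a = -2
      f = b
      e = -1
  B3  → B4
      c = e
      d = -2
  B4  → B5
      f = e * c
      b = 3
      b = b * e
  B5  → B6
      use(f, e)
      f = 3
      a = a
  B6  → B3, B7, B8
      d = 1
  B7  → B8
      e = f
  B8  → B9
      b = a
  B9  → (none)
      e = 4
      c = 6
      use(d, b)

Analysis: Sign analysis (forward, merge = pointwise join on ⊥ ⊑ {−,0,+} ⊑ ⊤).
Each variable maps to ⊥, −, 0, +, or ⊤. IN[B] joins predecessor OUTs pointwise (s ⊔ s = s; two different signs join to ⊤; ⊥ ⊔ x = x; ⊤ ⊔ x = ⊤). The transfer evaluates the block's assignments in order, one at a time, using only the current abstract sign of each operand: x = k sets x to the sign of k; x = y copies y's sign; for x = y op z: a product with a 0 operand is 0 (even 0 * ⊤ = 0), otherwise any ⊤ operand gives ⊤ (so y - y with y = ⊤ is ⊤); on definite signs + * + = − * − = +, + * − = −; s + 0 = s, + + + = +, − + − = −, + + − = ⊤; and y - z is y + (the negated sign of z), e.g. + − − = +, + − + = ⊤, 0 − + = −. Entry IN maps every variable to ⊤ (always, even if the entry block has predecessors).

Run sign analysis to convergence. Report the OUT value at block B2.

Answer: {a: -, b: ⊤, c: ⊤, d: ⊤, e: -, f: ⊤}

Derivation:
Fixpoint table:
  B0:   IN=(all ⊤)   OUT=(all ⊤)
  B1:   IN=(all ⊤)   OUT=(all ⊤)
  B2:   IN=(all ⊤)   OUT={a:-, e:-; rest ⊤}
  B3:   IN=(all ⊤)   OUT={d:-; rest ⊤}
  B4:   IN={d:-; rest ⊤}   OUT={d:-; rest ⊤}
  B5:   IN={d:-; rest ⊤}   OUT={d:-, f:+; rest ⊤}
  B6:   IN={d:-, f:+; rest ⊤}   OUT={d:+, f:+; rest ⊤}
  B7:   IN={d:+, f:+; rest ⊤}   OUT={d:+, e:+, f:+; rest ⊤}
  B8:   IN={d:+, f:+; rest ⊤}   OUT={d:+, f:+; rest ⊤}
  B9:   IN={d:+, f:+; rest ⊤}   OUT={c:+, d:+, e:+, f:+; rest ⊤}

Merge at B2: IN[B2] = OUT[B1] = {a: ⊤, b: ⊤, c: ⊤, d: ⊤, e: ⊤, f: ⊤}
Applying B2's transfer function to that IN value gives OUT[B2] (row B2 above).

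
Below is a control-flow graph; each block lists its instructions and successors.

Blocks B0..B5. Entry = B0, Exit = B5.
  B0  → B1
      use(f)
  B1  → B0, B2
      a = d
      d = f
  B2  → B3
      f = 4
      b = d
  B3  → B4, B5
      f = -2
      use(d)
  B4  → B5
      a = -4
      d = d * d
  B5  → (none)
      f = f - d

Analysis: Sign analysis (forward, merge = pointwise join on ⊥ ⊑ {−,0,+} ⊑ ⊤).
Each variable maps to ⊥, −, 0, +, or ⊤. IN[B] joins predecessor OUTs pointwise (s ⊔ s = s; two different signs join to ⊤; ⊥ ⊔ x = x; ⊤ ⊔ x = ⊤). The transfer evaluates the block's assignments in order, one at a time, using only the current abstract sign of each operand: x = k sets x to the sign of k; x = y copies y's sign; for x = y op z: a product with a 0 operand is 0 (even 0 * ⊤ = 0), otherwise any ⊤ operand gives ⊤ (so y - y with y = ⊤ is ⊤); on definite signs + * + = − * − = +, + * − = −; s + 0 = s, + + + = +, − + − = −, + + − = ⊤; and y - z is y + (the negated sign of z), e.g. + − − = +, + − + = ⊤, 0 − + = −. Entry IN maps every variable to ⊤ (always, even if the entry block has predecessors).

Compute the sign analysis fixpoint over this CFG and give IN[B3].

Converged values:
  B0:  IN=(all ⊤)  OUT=(all ⊤)
  B1:  IN=(all ⊤)  OUT=(all ⊤)
  B2:  IN=(all ⊤)  OUT={f:+; rest ⊤}
  B3:  IN={f:+; rest ⊤}  OUT={f:-; rest ⊤}
  B4:  IN={f:-; rest ⊤}  OUT={a:-, f:-; rest ⊤}
  B5:  IN={f:-; rest ⊤}  OUT=(all ⊤)

Merge at B3: IN[B3] = OUT[B2] = {a: ⊤, b: ⊤, c: ⊤, d: ⊤, e: ⊤, f: +}

Answer: {a: ⊤, b: ⊤, c: ⊤, d: ⊤, e: ⊤, f: +}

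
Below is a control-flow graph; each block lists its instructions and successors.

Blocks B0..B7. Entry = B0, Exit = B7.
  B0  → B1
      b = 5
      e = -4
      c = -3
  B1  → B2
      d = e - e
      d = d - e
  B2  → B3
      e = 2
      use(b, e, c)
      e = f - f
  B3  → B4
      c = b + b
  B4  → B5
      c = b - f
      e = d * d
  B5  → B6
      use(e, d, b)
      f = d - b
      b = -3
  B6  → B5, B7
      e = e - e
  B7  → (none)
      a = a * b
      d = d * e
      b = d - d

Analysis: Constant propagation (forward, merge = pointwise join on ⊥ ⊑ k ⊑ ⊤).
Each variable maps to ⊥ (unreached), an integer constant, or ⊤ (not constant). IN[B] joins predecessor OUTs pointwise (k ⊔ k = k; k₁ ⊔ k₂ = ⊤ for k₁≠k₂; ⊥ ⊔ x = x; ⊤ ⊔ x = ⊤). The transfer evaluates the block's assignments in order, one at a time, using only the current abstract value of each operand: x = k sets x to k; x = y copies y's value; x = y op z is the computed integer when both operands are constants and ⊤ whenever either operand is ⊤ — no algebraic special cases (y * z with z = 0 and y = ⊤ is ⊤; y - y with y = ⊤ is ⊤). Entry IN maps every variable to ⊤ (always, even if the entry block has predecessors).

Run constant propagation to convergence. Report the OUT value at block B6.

Converged values:
  B0:   IN=(all ⊤)   OUT={b:5, c:-3, e:-4; rest ⊤}
  B1:   IN={b:5, c:-3, e:-4; rest ⊤}   OUT={b:5, c:-3, d:4, e:-4; rest ⊤}
  B2:   IN={b:5, c:-3, d:4, e:-4; rest ⊤}   OUT={b:5, c:-3, d:4; rest ⊤}
  B3:   IN={b:5, c:-3, d:4; rest ⊤}   OUT={b:5, c:10, d:4; rest ⊤}
  B4:   IN={b:5, c:10, d:4; rest ⊤}   OUT={b:5, d:4, e:16; rest ⊤}
  B5:   IN={d:4; rest ⊤}   OUT={b:-3, d:4; rest ⊤}
  B6:   IN={b:-3, d:4; rest ⊤}   OUT={b:-3, d:4; rest ⊤}
  B7:   IN={b:-3, d:4; rest ⊤}   OUT=(all ⊤)

Merge at B6: IN[B6] = OUT[B5] = {a: ⊤, b: -3, c: ⊤, d: 4, e: ⊤, f: ⊤}
Applying B6's transfer function to that IN value gives OUT[B6] (row B6 above).

Answer: {a: ⊤, b: -3, c: ⊤, d: 4, e: ⊤, f: ⊤}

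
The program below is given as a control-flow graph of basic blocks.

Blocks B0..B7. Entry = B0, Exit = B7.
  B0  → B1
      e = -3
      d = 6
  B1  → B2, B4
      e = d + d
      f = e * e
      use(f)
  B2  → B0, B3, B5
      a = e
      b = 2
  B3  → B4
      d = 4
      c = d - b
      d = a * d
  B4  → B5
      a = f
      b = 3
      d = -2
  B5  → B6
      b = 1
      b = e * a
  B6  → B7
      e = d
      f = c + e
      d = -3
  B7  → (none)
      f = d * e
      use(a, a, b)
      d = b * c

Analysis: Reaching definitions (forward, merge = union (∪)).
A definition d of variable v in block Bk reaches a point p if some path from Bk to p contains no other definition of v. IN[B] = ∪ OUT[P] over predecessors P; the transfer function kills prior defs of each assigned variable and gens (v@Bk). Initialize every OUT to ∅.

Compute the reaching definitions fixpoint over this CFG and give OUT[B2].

Answer: {a@B2, b@B2, d@B0, e@B1, f@B1}

Trace:
Fixpoint table:
  B0:  IN={a@B2, b@B2, d@B0, e@B1, f@B1}  OUT={a@B2, b@B2, d@B0, e@B0, f@B1}
  B1:  IN={a@B2, b@B2, d@B0, e@B0, f@B1}  OUT={a@B2, b@B2, d@B0, e@B1, f@B1}
  B2:  IN={a@B2, b@B2, d@B0, e@B1, f@B1}  OUT={a@B2, b@B2, d@B0, e@B1, f@B1}
  B3:  IN={a@B2, b@B2, d@B0, e@B1, f@B1}  OUT={a@B2, b@B2, c@B3, d@B3, e@B1, f@B1}
  B4:  IN={a@B2, b@B2, c@B3, d@B0, d@B3, e@B1, f@B1}  OUT={a@B4, b@B4, c@B3, d@B4, e@B1, f@B1}
  B5:  IN={a@B2, a@B4, b@B2, b@B4, c@B3, d@B0, d@B4, e@B1, f@B1}  OUT={a@B2, a@B4, b@B5, c@B3, d@B0, d@B4, e@B1, f@B1}
  B6:  IN={a@B2, a@B4, b@B5, c@B3, d@B0, d@B4, e@B1, f@B1}  OUT={a@B2, a@B4, b@B5, c@B3, d@B6, e@B6, f@B6}
  B7:  IN={a@B2, a@B4, b@B5, c@B3, d@B6, e@B6, f@B6}  OUT={a@B2, a@B4, b@B5, c@B3, d@B7, e@B6, f@B7}

Merge at B2: IN[B2] = OUT[B1] = {a@B2, b@B2, d@B0, e@B1, f@B1}
Applying B2's transfer function to that IN value gives OUT[B2] (row B2 above).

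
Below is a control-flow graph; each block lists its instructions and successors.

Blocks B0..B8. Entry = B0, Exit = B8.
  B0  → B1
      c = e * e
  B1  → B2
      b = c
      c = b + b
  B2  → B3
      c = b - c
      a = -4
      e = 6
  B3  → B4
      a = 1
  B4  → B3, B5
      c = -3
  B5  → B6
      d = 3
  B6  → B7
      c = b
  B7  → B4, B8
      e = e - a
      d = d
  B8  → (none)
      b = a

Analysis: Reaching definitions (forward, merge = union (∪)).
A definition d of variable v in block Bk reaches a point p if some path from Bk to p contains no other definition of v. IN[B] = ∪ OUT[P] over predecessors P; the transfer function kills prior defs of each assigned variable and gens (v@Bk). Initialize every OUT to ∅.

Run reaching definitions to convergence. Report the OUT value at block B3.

Answer: {a@B3, b@B1, c@B2, c@B4, d@B7, e@B2, e@B7}

Derivation:
Fixpoint table:
  B0:  IN={}  OUT={c@B0}
  B1:  IN={c@B0}  OUT={b@B1, c@B1}
  B2:  IN={b@B1, c@B1}  OUT={a@B2, b@B1, c@B2, e@B2}
  B3:  IN={a@B2, a@B3, b@B1, c@B2, c@B4, d@B7, e@B2, e@B7}  OUT={a@B3, b@B1, c@B2, c@B4, d@B7, e@B2, e@B7}
  B4:  IN={a@B3, b@B1, c@B2, c@B4, c@B6, d@B7, e@B2, e@B7}  OUT={a@B3, b@B1, c@B4, d@B7, e@B2, e@B7}
  B5:  IN={a@B3, b@B1, c@B4, d@B7, e@B2, e@B7}  OUT={a@B3, b@B1, c@B4, d@B5, e@B2, e@B7}
  B6:  IN={a@B3, b@B1, c@B4, d@B5, e@B2, e@B7}  OUT={a@B3, b@B1, c@B6, d@B5, e@B2, e@B7}
  B7:  IN={a@B3, b@B1, c@B6, d@B5, e@B2, e@B7}  OUT={a@B3, b@B1, c@B6, d@B7, e@B7}
  B8:  IN={a@B3, b@B1, c@B6, d@B7, e@B7}  OUT={a@B3, b@B8, c@B6, d@B7, e@B7}

Merge at B3: IN[B3] = OUT[B2] ⊔ OUT[B4] = {a@B2, a@B3, b@B1, c@B2, c@B4, d@B7, e@B2, e@B7}
Applying B3's transfer function to that IN value gives OUT[B3] (row B3 above).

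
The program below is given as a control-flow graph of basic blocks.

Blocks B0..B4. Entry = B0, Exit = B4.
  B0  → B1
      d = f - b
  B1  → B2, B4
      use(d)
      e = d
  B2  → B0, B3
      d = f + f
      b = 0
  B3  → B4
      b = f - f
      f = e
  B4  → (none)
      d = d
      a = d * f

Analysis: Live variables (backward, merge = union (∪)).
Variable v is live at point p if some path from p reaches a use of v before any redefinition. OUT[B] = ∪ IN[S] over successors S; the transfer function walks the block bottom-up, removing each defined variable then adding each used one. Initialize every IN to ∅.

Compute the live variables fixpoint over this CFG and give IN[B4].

Answer: {d, f}

Working:
Converged values:
  B0:   IN={b, f}   OUT={d, f}
  B1:   IN={d, f}   OUT={d, e, f}
  B2:   IN={e, f}   OUT={b, d, e, f}
  B3:   IN={d, e, f}   OUT={d, f}
  B4:   IN={d, f}   OUT={}

B4 is the boundary node: OUT[B4] = {}
Applying B4's transfer function to that OUT value gives IN[B4] (row B4 above).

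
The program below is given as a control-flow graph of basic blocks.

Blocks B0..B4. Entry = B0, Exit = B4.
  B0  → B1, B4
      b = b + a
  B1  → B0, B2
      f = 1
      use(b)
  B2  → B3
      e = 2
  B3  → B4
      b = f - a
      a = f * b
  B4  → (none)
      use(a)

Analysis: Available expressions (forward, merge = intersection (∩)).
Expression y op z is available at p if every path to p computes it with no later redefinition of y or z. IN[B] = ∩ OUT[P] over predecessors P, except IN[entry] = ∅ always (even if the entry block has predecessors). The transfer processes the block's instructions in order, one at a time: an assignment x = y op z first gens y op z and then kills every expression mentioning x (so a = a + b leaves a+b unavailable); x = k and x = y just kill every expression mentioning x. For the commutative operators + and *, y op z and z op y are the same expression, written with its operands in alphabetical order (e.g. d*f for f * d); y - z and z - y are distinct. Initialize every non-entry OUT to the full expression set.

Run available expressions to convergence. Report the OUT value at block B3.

Answer: {b*f}

Working:
Fixpoint table:
  B0:  IN={}  OUT={}
  B1:  IN={}  OUT={}
  B2:  IN={}  OUT={}
  B3:  IN={}  OUT={b*f}
  B4:  IN={}  OUT={}

Merge at B3: IN[B3] = OUT[B2] = {}
Applying B3's transfer function to that IN value gives OUT[B3] (row B3 above).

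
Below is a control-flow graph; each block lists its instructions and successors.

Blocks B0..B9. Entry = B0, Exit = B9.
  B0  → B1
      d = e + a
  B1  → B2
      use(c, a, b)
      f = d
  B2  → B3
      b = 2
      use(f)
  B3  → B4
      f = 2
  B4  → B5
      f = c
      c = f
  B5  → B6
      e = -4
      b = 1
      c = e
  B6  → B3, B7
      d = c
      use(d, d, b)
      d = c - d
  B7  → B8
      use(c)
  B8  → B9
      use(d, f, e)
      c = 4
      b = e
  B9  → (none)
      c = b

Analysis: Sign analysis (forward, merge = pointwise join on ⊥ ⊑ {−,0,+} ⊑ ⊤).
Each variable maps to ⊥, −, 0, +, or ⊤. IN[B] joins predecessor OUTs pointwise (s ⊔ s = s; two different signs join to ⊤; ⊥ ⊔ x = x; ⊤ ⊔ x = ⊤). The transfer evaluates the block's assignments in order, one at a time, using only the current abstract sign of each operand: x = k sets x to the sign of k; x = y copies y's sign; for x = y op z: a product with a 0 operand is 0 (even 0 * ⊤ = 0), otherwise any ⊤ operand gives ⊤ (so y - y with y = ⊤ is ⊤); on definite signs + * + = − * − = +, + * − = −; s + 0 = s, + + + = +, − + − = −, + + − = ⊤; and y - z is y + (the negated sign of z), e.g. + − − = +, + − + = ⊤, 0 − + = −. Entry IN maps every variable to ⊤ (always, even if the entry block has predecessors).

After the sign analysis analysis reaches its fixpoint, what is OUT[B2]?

Answer: {a: ⊤, b: +, c: ⊤, d: ⊤, e: ⊤, f: ⊤}

Working:
Converged values:
  B0: | IN=(all ⊤) | OUT=(all ⊤)
  B1: | IN=(all ⊤) | OUT=(all ⊤)
  B2: | IN=(all ⊤) | OUT={b:+; rest ⊤}
  B3: | IN={b:+; rest ⊤} | OUT={b:+, f:+; rest ⊤}
  B4: | IN={b:+, f:+; rest ⊤} | OUT={b:+; rest ⊤}
  B5: | IN={b:+; rest ⊤} | OUT={b:+, c:-, e:-; rest ⊤}
  B6: | IN={b:+, c:-, e:-; rest ⊤} | OUT={b:+, c:-, e:-; rest ⊤}
  B7: | IN={b:+, c:-, e:-; rest ⊤} | OUT={b:+, c:-, e:-; rest ⊤}
  B8: | IN={b:+, c:-, e:-; rest ⊤} | OUT={b:-, c:+, e:-; rest ⊤}
  B9: | IN={b:-, c:+, e:-; rest ⊤} | OUT={b:-, c:-, e:-; rest ⊤}

Merge at B2: IN[B2] = OUT[B1] = {a: ⊤, b: ⊤, c: ⊤, d: ⊤, e: ⊤, f: ⊤}
Applying B2's transfer function to that IN value gives OUT[B2] (row B2 above).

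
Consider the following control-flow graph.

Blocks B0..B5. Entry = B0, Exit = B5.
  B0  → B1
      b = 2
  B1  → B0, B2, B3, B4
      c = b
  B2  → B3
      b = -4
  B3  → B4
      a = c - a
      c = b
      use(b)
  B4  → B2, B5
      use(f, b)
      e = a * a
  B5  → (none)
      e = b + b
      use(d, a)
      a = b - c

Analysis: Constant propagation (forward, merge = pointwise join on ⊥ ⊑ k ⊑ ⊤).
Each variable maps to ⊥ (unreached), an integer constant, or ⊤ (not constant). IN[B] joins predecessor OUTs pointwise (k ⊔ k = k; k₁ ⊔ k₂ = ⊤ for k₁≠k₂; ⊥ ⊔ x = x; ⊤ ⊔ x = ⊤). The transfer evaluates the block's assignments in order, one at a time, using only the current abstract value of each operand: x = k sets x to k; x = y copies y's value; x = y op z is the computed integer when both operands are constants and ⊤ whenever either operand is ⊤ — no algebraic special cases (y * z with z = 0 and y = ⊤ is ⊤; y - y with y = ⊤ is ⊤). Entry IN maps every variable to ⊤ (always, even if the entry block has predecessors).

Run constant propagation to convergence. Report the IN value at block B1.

Answer: {a: ⊤, b: 2, c: ⊤, d: ⊤, e: ⊤, f: ⊤}

Working:
Per-block solution:
  B0:  IN=(all ⊤)  OUT={b:2; rest ⊤}
  B1:  IN={b:2; rest ⊤}  OUT={b:2, c:2; rest ⊤}
  B2:  IN=(all ⊤)  OUT={b:-4; rest ⊤}
  B3:  IN=(all ⊤)  OUT=(all ⊤)
  B4:  IN=(all ⊤)  OUT=(all ⊤)
  B5:  IN=(all ⊤)  OUT=(all ⊤)

Merge at B1: IN[B1] = OUT[B0] = {a: ⊤, b: 2, c: ⊤, d: ⊤, e: ⊤, f: ⊤}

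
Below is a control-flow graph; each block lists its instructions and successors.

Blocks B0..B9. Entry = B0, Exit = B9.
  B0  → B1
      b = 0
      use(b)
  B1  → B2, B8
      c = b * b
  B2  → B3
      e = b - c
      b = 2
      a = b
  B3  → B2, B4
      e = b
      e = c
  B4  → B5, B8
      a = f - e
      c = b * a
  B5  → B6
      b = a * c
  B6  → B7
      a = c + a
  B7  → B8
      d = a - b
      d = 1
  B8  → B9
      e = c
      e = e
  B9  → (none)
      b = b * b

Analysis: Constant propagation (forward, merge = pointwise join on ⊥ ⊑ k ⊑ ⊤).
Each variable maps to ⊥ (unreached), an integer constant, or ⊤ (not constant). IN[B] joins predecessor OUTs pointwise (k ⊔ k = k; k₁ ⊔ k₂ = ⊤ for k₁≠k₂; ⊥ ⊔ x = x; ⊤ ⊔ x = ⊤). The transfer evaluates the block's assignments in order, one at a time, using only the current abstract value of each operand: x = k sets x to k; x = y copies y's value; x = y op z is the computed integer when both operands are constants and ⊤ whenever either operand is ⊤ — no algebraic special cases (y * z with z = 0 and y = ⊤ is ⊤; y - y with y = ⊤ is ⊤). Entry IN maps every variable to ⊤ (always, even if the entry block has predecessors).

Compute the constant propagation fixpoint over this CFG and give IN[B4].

Converged values:
  B0: | IN=(all ⊤) | OUT={b:0; rest ⊤}
  B1: | IN={b:0; rest ⊤} | OUT={b:0, c:0; rest ⊤}
  B2: | IN={c:0; rest ⊤} | OUT={a:2, b:2, c:0; rest ⊤}
  B3: | IN={a:2, b:2, c:0; rest ⊤} | OUT={a:2, b:2, c:0, e:0; rest ⊤}
  B4: | IN={a:2, b:2, c:0, e:0; rest ⊤} | OUT={b:2, e:0; rest ⊤}
  B5: | IN={b:2, e:0; rest ⊤} | OUT={e:0; rest ⊤}
  B6: | IN={e:0; rest ⊤} | OUT={e:0; rest ⊤}
  B7: | IN={e:0; rest ⊤} | OUT={d:1, e:0; rest ⊤}
  B8: | IN=(all ⊤) | OUT=(all ⊤)
  B9: | IN=(all ⊤) | OUT=(all ⊤)

Merge at B4: IN[B4] = OUT[B3] = {a: 2, b: 2, c: 0, d: ⊤, e: 0, f: ⊤}

Answer: {a: 2, b: 2, c: 0, d: ⊤, e: 0, f: ⊤}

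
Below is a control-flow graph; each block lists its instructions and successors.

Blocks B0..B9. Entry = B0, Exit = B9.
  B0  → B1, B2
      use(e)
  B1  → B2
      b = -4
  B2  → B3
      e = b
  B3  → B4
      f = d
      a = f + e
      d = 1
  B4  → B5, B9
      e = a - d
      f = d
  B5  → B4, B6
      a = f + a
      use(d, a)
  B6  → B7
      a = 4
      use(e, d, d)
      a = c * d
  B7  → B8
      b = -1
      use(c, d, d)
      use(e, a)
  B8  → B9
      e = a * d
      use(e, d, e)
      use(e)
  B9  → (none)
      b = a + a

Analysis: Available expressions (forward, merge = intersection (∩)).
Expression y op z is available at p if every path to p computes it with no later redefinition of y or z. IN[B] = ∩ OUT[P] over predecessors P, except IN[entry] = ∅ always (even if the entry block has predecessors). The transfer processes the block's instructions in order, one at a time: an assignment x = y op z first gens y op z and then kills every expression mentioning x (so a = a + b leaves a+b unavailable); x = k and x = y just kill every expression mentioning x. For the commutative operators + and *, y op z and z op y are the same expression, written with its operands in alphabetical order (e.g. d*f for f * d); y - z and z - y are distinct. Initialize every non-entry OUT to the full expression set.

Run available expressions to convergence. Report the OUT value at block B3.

Answer: {e+f}

Derivation:
Converged values:
  B0:   IN={}   OUT={}
  B1:   IN={}   OUT={}
  B2:   IN={}   OUT={}
  B3:   IN={}   OUT={e+f}
  B4:   IN={}   OUT={a-d}
  B5:   IN={a-d}   OUT={}
  B6:   IN={}   OUT={c*d}
  B7:   IN={c*d}   OUT={c*d}
  B8:   IN={c*d}   OUT={a*d, c*d}
  B9:   IN={}   OUT={a+a}

Merge at B3: IN[B3] = OUT[B2] = {}
Applying B3's transfer function to that IN value gives OUT[B3] (row B3 above).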